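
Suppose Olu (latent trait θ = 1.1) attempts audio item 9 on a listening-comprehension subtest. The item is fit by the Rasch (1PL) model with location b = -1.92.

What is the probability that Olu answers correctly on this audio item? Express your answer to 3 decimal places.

P(θ) = 1 / (1 + exp(−(θ − b)))
Exponent: (1.1 − (-1.92)) = 3.0200
1/(1 + e^{-3.0200}) = 0.9535
P = 0.9535

0.953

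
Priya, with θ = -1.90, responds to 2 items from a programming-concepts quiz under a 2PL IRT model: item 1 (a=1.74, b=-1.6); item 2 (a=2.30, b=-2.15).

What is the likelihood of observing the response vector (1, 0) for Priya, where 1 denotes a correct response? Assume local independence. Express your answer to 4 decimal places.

0.1341

P(θ) = 1 / (1 + exp(−a(θ − b)))
P_1 = 1/(1+e^{0.5220}) = 0.3724
P_2 = 1/(1+e^{-0.5750}) = 0.6399
L = P_1 × (1−P_2) = 0.3724 × 0.3601 = 0.13409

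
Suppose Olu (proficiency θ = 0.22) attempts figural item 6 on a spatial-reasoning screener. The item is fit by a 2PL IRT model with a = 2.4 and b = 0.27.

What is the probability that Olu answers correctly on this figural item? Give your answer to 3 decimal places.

0.470

P(θ) = 1 / (1 + exp(−a(θ − b)))
Exponent: 2.4 × (0.22 − 0.27) = -0.1200
1/(1 + e^{0.1200}) = 0.4700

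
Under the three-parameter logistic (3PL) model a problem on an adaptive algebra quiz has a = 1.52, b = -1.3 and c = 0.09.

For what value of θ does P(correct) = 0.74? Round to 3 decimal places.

-0.697

P(θ) = c + (1 − c) · 1 / (1 + exp(−a(θ − b)))
Remove guessing floor: (0.74 − 0.09)/(1 − 0.09) = 0.7143
logit = ln(0.7143/0.2857) = 0.9163
θ = b + logit/(a) = -1.3 + 0.9163/1.5200 = -0.6972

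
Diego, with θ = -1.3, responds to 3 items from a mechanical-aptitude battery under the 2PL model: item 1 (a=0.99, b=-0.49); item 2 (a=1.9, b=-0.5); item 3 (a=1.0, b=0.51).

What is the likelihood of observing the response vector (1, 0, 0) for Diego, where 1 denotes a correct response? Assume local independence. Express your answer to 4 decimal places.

0.2183

P(θ) = 1 / (1 + exp(−a(θ − b)))
P_1 = 1/(1+e^{0.8019}) = 0.3096
P_2 = 1/(1+e^{1.5200}) = 0.1795
P_3 = 1/(1+e^{1.8100}) = 0.1406
L = P_1 × (1−P_2) × (1−P_3) = 0.3096 × 0.8205 × 0.8594 = 0.21832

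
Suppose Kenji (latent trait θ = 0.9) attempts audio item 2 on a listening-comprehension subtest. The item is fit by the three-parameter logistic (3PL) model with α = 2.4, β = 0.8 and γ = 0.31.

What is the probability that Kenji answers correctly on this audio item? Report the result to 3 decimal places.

0.696

P(θ) = γ + (1 − γ) · 1 / (1 + exp(−α(θ − β)))
Exponent: 2.4 × (0.9 − 0.8) = 0.2400
1/(1 + e^{-0.2400}) = 0.5597
P = 0.31 + 0.69 × 0.5597 = 0.6962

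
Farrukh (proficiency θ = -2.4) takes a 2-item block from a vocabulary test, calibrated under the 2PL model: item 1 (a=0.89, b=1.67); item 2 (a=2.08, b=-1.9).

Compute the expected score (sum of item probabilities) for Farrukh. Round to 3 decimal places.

0.287

P(θ) = 1 / (1 + exp(−a(θ − b)))
P_1 = 1/(1+e^{3.6223}) = 0.0260
P_2 = 1/(1+e^{1.0400}) = 0.2611
E[score] = 0.0260 + 0.2611 = 0.2872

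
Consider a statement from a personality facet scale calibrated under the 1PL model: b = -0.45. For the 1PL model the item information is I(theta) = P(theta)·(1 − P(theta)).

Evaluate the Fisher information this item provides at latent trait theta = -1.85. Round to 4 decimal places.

0.1587

P = 1/(1+e^{1.4000}) = 0.1978
P(1−P) = 0.1978 × 0.8022 = 0.1587
I = P(1−P) = 0.15868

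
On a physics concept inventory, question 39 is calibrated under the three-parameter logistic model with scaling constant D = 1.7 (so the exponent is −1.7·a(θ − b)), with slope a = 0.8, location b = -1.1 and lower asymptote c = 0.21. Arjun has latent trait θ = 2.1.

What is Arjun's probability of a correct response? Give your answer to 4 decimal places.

P(θ) = c + (1 − c) · 1 / (1 + exp(−D·a(θ − b)))
Exponent: 1.7 × 0.8 × (2.1 − (-1.1)) = 4.3520
1/(1 + e^{-4.3520}) = 0.9873
P = 0.21 + 0.79 × 0.9873 = 0.9900

0.9900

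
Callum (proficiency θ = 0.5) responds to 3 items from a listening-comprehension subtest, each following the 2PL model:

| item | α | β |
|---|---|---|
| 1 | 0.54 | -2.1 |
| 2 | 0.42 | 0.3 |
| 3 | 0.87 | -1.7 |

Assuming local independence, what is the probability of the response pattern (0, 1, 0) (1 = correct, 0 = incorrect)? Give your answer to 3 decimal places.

0.013

P(θ) = 1 / (1 + exp(−α(θ − β)))
P_1 = 1/(1+e^{-1.4040}) = 0.8028
P_2 = 1/(1+e^{-0.0840}) = 0.5210
P_3 = 1/(1+e^{-1.9140}) = 0.8715
L = (1−P_1) × P_2 × (1−P_3) = 0.1972 × 0.5210 × 0.1285 = 0.01320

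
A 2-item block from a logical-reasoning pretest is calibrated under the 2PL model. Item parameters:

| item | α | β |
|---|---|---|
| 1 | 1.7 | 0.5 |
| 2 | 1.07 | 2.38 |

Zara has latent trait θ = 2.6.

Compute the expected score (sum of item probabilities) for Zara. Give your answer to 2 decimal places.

P(θ) = 1 / (1 + exp(−α(θ − β)))
P_1 = 1/(1+e^{-3.5700}) = 0.9726
P_2 = 1/(1+e^{-0.2354}) = 0.5586
E[score] = 0.9726 + 0.5586 = 1.5312

1.53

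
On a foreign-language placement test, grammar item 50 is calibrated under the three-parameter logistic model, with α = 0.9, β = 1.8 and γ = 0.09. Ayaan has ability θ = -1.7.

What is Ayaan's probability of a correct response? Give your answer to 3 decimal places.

P(θ) = γ + (1 − γ) · 1 / (1 + exp(−α(θ − β)))
Exponent: 0.9 × (-1.7 − 1.8) = -3.1500
1/(1 + e^{3.1500}) = 0.0411
P = 0.09 + 0.91 × 0.0411 = 0.1274

0.127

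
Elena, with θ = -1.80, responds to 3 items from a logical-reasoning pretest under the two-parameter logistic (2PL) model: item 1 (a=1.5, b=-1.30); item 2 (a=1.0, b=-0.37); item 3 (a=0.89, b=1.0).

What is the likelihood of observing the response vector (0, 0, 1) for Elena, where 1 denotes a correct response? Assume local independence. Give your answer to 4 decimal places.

0.0419

P(θ) = 1 / (1 + exp(−a(θ − b)))
P_1 = 1/(1+e^{0.7500}) = 0.3208
P_2 = 1/(1+e^{1.4300}) = 0.1931
P_3 = 1/(1+e^{2.4920}) = 0.0764
L = (1−P_1) × (1−P_2) × P_3 = 0.6792 × 0.8069 × 0.0764 = 0.04188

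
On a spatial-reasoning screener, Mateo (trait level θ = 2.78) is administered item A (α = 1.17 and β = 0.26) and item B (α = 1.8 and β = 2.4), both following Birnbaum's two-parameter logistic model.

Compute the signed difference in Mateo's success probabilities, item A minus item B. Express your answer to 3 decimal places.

P(θ) = 1 / (1 + exp(−α(θ − β)))
P_A = 0.9502
P_B = 0.6646
P_A − P_B = 0.2856

0.286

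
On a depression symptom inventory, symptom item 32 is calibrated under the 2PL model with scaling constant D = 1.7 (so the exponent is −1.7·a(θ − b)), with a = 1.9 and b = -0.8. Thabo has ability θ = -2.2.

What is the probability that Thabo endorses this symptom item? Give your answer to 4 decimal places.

P(θ) = 1 / (1 + exp(−D·a(θ − b)))
Exponent: 1.7 × 1.9 × (-2.2 − (-0.8)) = -4.5220
1/(1 + e^{4.5220}) = 0.0108
P = 0.0108

0.0108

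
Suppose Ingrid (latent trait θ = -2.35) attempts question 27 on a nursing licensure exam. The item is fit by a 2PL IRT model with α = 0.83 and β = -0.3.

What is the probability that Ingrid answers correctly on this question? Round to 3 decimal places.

0.154

P(θ) = 1 / (1 + exp(−α(θ − β)))
Exponent: 0.83 × (-2.35 − (-0.3)) = -1.7015
1/(1 + e^{1.7015}) = 0.1543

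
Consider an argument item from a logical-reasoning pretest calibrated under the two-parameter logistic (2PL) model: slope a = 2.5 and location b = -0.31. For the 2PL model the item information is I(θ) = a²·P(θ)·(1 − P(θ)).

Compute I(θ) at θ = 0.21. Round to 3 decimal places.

P = 1/(1+e^{-1.3000}) = 0.7858
P(1−P) = 0.7858 × 0.2142 = 0.1683
I = a² × P(1−P) = 2.5² × 0.1683 = 1.05186

1.052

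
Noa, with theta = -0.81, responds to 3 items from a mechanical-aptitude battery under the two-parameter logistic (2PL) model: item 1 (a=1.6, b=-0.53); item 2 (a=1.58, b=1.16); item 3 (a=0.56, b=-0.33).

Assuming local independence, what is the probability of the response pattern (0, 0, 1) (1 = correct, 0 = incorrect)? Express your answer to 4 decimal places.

P(theta) = 1 / (1 + exp(−a(theta − b)))
P_1 = 1/(1+e^{0.4480}) = 0.3898
P_2 = 1/(1+e^{3.1126}) = 0.0426
P_3 = 1/(1+e^{0.2688}) = 0.4332
L = (1−P_1) × (1−P_2) × P_3 = 0.6102 × 0.9574 × 0.4332 = 0.25307

0.2531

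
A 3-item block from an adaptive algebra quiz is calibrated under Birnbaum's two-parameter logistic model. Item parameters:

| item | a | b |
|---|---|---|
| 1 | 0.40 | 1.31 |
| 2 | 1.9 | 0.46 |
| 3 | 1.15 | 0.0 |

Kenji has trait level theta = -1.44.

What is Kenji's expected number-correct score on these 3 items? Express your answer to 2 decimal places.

0.44

P(theta) = 1 / (1 + exp(−a(theta − b)))
P_1 = 1/(1+e^{1.1000}) = 0.2497
P_2 = 1/(1+e^{3.6100}) = 0.0263
P_3 = 1/(1+e^{1.6560}) = 0.1603
E[score] = 0.2497 + 0.0263 + 0.1603 = 0.4364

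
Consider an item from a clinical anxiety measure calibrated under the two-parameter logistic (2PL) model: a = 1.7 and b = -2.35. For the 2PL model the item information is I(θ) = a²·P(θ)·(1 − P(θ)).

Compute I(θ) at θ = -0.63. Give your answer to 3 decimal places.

P = 1/(1+e^{-2.9240}) = 0.9490
P(1−P) = 0.9490 × 0.0510 = 0.0484
I = a² × P(1−P) = 1.7² × 0.0484 = 0.13982

0.140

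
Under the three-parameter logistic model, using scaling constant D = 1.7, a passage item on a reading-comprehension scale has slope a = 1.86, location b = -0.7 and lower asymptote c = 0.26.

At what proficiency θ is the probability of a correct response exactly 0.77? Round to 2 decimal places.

P(θ) = c + (1 − c) · 1 / (1 + exp(−D·a(θ − b)))
Remove guessing floor: (0.77 − 0.26)/(1 − 0.26) = 0.6892
logit = ln(0.6892/0.3108) = 0.7963
θ = b + logit/(1.7·a) = -0.7 + 0.7963/3.1620 = -0.4482

-0.45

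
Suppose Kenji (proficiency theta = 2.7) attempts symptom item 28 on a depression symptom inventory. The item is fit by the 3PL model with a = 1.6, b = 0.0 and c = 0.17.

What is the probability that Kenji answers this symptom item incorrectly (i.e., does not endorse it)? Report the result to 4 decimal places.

P(theta) = c + (1 − c) · 1 / (1 + exp(−a(theta − b)))
Exponent: 1.6 × (2.7 − 0.0) = 4.3200
1/(1 + e^{-4.3200}) = 0.9869
P = 0.17 + 0.83 × 0.9869 = 0.9891
P(incorrect) = 1 − 0.9891 = 0.0109

0.0109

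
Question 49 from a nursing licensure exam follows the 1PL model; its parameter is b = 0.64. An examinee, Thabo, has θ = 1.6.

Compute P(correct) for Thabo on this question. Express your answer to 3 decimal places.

0.723

P(θ) = 1 / (1 + exp(−(θ − b)))
Exponent: (1.6 − 0.64) = 0.9600
1/(1 + e^{-0.9600}) = 0.7231
P = 0.7231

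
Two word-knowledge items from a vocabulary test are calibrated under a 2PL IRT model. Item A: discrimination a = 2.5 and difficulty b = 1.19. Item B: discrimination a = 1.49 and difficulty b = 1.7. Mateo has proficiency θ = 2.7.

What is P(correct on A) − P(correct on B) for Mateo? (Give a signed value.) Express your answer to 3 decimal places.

P(θ) = 1 / (1 + exp(−a(θ − b)))
P_A = 0.9776
P_B = 0.8161
P_A − P_B = 0.1615

0.161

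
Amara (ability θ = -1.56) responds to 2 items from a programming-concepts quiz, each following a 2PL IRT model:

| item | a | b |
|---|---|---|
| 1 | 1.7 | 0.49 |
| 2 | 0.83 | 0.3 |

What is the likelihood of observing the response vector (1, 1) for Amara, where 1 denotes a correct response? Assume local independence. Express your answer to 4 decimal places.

0.0052

P(θ) = 1 / (1 + exp(−a(θ − b)))
P_1 = 1/(1+e^{3.4850}) = 0.0297
P_2 = 1/(1+e^{1.5438}) = 0.1760
L = P_1 × P_2 = 0.0297 × 0.1760 = 0.00523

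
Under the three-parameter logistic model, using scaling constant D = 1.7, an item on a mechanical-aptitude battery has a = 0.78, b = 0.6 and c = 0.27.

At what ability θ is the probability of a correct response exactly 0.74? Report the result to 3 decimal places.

1.046

P(θ) = c + (1 − c) · 1 / (1 + exp(−D·a(θ − b)))
Remove guessing floor: (0.74 − 0.27)/(1 − 0.27) = 0.6438
logit = ln(0.6438/0.3562) = 0.5921
θ = b + logit/(1.7·a) = 0.6 + 0.5921/1.3260 = 1.0465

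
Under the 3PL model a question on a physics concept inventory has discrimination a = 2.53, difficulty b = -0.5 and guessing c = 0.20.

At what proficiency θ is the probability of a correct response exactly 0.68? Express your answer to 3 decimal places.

-0.340

P(θ) = c + (1 − c) · 1 / (1 + exp(−a(θ − b)))
Remove guessing floor: (0.68 − 0.20)/(1 − 0.20) = 0.6000
logit = ln(0.6000/0.4000) = 0.4055
θ = b + logit/(a) = -0.5 + 0.4055/2.5300 = -0.3397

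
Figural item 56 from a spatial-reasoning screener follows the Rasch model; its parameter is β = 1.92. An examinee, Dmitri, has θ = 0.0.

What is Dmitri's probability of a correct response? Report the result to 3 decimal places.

P(θ) = 1 / (1 + exp(−(θ − β)))
Exponent: (0.0 − 1.92) = -1.9200
1/(1 + e^{1.9200}) = 0.1279
P = 0.1279

0.128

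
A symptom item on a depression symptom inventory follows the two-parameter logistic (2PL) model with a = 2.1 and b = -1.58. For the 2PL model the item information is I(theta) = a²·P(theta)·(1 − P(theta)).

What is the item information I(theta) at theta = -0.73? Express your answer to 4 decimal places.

P = 1/(1+e^{-1.7850}) = 0.8563
P(1−P) = 0.8563 × 0.1437 = 0.1230
I = a² × P(1−P) = 2.1² × 0.1230 = 0.54261

0.5426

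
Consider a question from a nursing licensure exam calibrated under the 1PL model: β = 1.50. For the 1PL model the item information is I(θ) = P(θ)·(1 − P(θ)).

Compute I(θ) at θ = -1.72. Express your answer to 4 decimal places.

0.0369

P = 1/(1+e^{3.2200}) = 0.0384
P(1−P) = 0.0384 × 0.9616 = 0.0369
I = P(1−P) = 0.03694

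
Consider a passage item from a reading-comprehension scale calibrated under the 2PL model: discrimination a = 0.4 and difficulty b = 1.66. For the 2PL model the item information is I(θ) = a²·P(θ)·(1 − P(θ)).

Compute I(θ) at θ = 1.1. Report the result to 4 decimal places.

P = 1/(1+e^{0.2240}) = 0.4442
P(1−P) = 0.4442 × 0.5558 = 0.2469
I = a² × P(1−P) = 0.4² × 0.2469 = 0.03950

0.0395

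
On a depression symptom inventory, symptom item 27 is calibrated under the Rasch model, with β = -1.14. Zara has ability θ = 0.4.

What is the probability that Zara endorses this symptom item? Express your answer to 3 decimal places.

0.823

P(θ) = 1 / (1 + exp(−(θ − β)))
Exponent: (0.4 − (-1.14)) = 1.5400
1/(1 + e^{-1.5400}) = 0.8235
P = 0.8235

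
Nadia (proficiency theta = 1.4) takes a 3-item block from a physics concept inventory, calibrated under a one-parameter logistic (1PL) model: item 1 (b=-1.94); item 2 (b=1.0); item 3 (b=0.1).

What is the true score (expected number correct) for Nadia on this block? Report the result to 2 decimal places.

P(theta) = 1 / (1 + exp(−(theta − b)))
P_1 = 1/(1+e^{-3.3400}) = 0.9658
P_2 = 1/(1+e^{-0.4000}) = 0.5987
P_3 = 1/(1+e^{-1.3000}) = 0.7858
E[score] = 0.9658 + 0.5987 + 0.7858 = 2.3503

2.35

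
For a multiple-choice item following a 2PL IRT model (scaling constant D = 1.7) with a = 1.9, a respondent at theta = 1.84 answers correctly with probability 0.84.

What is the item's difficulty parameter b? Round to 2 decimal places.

P(theta) = 1 / (1 + exp(−D·a(theta − b)))
logit(0.84) = ln(0.84/0.16) = 1.6582
b = theta − logit/(1.7·a) = 1.84 − 1.6582/3.2300 = 1.3266

1.33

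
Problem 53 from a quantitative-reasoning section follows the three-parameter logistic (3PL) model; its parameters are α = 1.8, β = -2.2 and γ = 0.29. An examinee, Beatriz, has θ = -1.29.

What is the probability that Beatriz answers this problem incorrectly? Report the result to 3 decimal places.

0.116

P(θ) = γ + (1 − γ) · 1 / (1 + exp(−α(θ − β)))
Exponent: 1.8 × (-1.29 − (-2.2)) = 1.6380
1/(1 + e^{-1.6380}) = 0.8373
P = 0.29 + 0.71 × 0.8373 = 0.8845
P(incorrect) = 1 − 0.8845 = 0.1155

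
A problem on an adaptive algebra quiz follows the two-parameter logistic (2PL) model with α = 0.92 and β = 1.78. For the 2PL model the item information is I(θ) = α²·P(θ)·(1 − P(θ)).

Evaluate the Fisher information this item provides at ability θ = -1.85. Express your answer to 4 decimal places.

P = 1/(1+e^{3.3396}) = 0.0342
P(1−P) = 0.0342 × 0.9658 = 0.0331
I = α² × P(1−P) = 0.92² × 0.0331 = 0.02799

0.0280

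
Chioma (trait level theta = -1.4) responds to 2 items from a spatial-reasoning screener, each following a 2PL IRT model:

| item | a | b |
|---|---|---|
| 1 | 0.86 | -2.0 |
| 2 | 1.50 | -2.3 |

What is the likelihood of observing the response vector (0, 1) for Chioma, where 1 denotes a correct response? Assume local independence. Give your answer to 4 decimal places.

P(theta) = 1 / (1 + exp(−a(theta − b)))
P_1 = 1/(1+e^{-0.5160}) = 0.6262
P_2 = 1/(1+e^{-1.3500}) = 0.7941
L = (1−P_1) × P_2 = 0.3738 × 0.7941 = 0.29684

0.2968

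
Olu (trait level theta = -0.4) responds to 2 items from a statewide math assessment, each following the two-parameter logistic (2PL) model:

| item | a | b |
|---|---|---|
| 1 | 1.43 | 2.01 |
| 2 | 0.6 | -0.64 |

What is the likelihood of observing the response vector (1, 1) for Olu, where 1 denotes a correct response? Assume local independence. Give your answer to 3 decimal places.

0.017

P(theta) = 1 / (1 + exp(−a(theta − b)))
P_1 = 1/(1+e^{3.4463}) = 0.0309
P_2 = 1/(1+e^{-0.1440}) = 0.5359
L = P_1 × P_2 = 0.0309 × 0.5359 = 0.01655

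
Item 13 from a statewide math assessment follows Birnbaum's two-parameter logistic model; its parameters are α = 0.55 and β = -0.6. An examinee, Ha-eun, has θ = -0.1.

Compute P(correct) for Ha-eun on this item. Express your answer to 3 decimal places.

0.568

P(θ) = 1 / (1 + exp(−α(θ − β)))
Exponent: 0.55 × (-0.1 − (-0.6)) = 0.2750
1/(1 + e^{-0.2750}) = 0.5683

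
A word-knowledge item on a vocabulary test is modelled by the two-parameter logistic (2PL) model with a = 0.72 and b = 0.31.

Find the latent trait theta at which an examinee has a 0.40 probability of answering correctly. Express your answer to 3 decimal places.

-0.253

P(theta) = 1 / (1 + exp(−a(theta − b)))
logit = ln(0.4000/0.6000) = -0.4055
theta = b + logit/(a) = 0.31 + (-0.4055)/0.7200 = -0.2531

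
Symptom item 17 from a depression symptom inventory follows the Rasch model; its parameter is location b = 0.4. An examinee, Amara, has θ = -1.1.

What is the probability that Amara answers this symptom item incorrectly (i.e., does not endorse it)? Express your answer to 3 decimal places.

0.818

P(θ) = 1 / (1 + exp(−(θ − b)))
Exponent: (-1.1 − 0.4) = -1.5000
1/(1 + e^{1.5000}) = 0.1824
P = 0.1824
P(incorrect) = 1 − 0.1824 = 0.8176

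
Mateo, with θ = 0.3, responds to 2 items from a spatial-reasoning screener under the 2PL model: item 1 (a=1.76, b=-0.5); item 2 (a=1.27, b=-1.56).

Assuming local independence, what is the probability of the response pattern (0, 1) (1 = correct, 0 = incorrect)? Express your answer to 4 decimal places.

P(θ) = 1 / (1 + exp(−a(θ − b)))
P_1 = 1/(1+e^{-1.4080}) = 0.8035
P_2 = 1/(1+e^{-2.3622}) = 0.9139
L = (1−P_1) × P_2 = 0.1965 × 0.9139 = 0.17963

0.1796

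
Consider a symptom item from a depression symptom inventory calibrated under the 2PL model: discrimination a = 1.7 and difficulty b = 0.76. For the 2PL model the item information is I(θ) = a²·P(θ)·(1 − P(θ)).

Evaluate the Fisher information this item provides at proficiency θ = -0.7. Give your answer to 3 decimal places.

P = 1/(1+e^{2.4820}) = 0.0771
P(1−P) = 0.0771 × 0.9229 = 0.0712
I = a² × P(1−P) = 1.7² × 0.0712 = 0.20571

0.206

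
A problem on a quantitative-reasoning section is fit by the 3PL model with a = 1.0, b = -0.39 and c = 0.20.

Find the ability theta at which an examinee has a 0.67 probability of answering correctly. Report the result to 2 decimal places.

-0.04

P(theta) = c + (1 − c) · 1 / (1 + exp(−a(theta − b)))
Remove guessing floor: (0.67 − 0.20)/(1 − 0.20) = 0.5875
logit = ln(0.5875/0.4125) = 0.3536
theta = b + logit/(a) = -0.39 + 0.3536/1.0000 = -0.0364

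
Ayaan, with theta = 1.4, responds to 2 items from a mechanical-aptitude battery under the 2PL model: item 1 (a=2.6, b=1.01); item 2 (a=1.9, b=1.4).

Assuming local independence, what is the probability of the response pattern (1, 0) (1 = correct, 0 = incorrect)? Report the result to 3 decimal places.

P(theta) = 1 / (1 + exp(−a(theta − b)))
P_1 = 1/(1+e^{-1.0140}) = 0.7338
P_2 = 1/(1+e^{0.0000}) = 0.5000
L = P_1 × (1−P_2) = 0.7338 × 0.5000 = 0.36690

0.367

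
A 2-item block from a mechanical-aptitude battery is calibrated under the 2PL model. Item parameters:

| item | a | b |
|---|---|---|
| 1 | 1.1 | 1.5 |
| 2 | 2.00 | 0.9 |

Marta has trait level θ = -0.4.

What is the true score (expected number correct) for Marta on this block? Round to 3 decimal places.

P(θ) = 1 / (1 + exp(−a(θ − b)))
P_1 = 1/(1+e^{2.0900}) = 0.1101
P_2 = 1/(1+e^{2.6000}) = 0.0691
E[score] = 0.1101 + 0.0691 = 0.1792

0.179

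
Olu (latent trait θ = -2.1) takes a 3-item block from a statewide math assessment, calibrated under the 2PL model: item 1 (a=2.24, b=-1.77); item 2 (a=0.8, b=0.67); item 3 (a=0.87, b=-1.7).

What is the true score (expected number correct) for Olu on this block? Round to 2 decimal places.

P(θ) = 1 / (1 + exp(−a(θ − b)))
P_1 = 1/(1+e^{0.7392}) = 0.3232
P_2 = 1/(1+e^{2.2160}) = 0.0983
P_3 = 1/(1+e^{0.3480}) = 0.4139
E[score] = 0.3232 + 0.0983 + 0.4139 = 0.8354

0.84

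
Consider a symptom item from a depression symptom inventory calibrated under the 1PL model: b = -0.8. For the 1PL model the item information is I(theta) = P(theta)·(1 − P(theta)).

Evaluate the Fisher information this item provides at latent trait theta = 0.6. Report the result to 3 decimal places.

0.159

P = 1/(1+e^{-1.4000}) = 0.8022
P(1−P) = 0.8022 × 0.1978 = 0.1587
I = P(1−P) = 0.15868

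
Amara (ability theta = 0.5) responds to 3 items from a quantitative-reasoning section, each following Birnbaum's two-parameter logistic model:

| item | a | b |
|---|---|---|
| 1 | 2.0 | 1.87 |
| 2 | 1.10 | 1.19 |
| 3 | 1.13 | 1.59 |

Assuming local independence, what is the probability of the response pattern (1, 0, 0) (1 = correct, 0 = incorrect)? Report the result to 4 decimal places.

0.0320

P(theta) = 1 / (1 + exp(−a(theta − b)))
P_1 = 1/(1+e^{2.7400}) = 0.0607
P_2 = 1/(1+e^{0.7590}) = 0.3189
P_3 = 1/(1+e^{1.2317}) = 0.2259
L = P_1 × (1−P_2) × (1−P_3) = 0.0607 × 0.6811 × 0.7741 = 0.03198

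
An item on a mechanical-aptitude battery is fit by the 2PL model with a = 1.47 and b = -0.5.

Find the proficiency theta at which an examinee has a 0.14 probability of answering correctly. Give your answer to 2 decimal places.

-1.73

P(theta) = 1 / (1 + exp(−a(theta − b)))
logit = ln(0.1400/0.8600) = -1.8153
theta = b + logit/(a) = -0.5 + (-1.8153)/1.4700 = -1.7349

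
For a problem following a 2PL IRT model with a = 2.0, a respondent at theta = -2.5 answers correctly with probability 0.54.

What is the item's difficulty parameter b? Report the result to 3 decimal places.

P(theta) = 1 / (1 + exp(−a(theta − b)))
logit(0.54) = ln(0.54/0.46) = 0.1603
b = theta − logit/(a) = -2.5 − 0.1603/2.0000 = -2.5802

-2.580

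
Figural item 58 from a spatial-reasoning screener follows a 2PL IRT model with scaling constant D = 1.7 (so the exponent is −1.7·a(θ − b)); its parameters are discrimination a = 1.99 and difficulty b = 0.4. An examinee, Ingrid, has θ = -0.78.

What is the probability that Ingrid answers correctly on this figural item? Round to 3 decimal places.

P(θ) = 1 / (1 + exp(−D·a(θ − b)))
Exponent: 1.7 × 1.99 × (-0.78 − 0.4) = -3.9919
1/(1 + e^{3.9919}) = 0.0181
P = 0.0181

0.018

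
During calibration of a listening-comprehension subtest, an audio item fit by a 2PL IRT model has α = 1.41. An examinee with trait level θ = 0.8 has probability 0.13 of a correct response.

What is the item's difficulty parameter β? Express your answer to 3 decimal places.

P(θ) = 1 / (1 + exp(−α(θ − β)))
logit(0.13) = ln(0.13/0.87) = -1.9010
β = θ − logit/(α) = 0.8 − (-1.9010)/1.4100 = 2.1482

2.148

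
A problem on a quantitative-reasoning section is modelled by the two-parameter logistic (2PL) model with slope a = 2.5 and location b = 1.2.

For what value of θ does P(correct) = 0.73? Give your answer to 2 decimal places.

P(θ) = 1 / (1 + exp(−a(θ − b)))
logit = ln(0.7300/0.2700) = 0.9946
θ = b + logit/(a) = 1.2 + 0.9946/2.5000 = 1.5978

1.60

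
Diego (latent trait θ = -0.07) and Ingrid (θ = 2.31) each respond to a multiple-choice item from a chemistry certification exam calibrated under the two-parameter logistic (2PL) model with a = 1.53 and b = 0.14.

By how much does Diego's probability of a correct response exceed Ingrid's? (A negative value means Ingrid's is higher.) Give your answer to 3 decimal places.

-0.545

P(θ) = 1 / (1 + exp(−a(θ − b)))
P(Diego) = 0.4204  [exponent -0.3213]
P(Ingrid) = 0.9651  [exponent 3.3201]
Difference = 0.4204 − 0.9651 = -0.5448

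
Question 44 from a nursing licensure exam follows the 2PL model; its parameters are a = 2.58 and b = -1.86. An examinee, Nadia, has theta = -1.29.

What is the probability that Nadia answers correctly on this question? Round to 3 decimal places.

P(theta) = 1 / (1 + exp(−a(theta − b)))
Exponent: 2.58 × (-1.29 − (-1.86)) = 1.4706
1/(1 + e^{-1.4706}) = 0.8131

0.813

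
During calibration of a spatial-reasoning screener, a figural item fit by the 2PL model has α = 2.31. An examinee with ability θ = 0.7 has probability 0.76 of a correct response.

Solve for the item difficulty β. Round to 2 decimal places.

0.20

P(θ) = 1 / (1 + exp(−α(θ − β)))
logit(0.76) = ln(0.76/0.24) = 1.1527
β = θ − logit/(α) = 0.7 − 1.1527/2.3100 = 0.2010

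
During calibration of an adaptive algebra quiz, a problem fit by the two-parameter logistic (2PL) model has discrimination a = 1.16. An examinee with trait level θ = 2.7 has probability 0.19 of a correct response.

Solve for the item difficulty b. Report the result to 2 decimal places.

3.95

P(θ) = 1 / (1 + exp(−a(θ − b)))
logit(0.19) = ln(0.19/0.81) = -1.4500
b = θ − logit/(a) = 2.7 − (-1.4500)/1.1600 = 3.9500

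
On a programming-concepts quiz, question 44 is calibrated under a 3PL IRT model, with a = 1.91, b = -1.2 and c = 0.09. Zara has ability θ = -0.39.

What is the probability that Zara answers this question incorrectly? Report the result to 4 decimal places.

0.1597

P(θ) = c + (1 − c) · 1 / (1 + exp(−a(θ − b)))
Exponent: 1.91 × (-0.39 − (-1.2)) = 1.5471
1/(1 + e^{-1.5471}) = 0.8245
P = 0.09 + 0.91 × 0.8245 = 0.8403
P(incorrect) = 1 − 0.8403 = 0.1597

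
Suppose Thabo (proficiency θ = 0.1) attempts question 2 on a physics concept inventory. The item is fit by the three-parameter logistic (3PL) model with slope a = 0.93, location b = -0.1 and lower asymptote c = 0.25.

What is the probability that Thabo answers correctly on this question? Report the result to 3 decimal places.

0.660

P(θ) = c + (1 − c) · 1 / (1 + exp(−a(θ − b)))
Exponent: 0.93 × (0.1 − (-0.1)) = 0.1860
1/(1 + e^{-0.1860}) = 0.5464
P = 0.25 + 0.75 × 0.5464 = 0.6598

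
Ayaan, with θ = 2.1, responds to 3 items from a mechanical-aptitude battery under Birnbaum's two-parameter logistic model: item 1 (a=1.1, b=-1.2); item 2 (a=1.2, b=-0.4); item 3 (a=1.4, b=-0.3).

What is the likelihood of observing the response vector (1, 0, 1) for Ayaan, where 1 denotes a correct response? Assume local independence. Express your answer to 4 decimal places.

0.0446

P(θ) = 1 / (1 + exp(−a(θ − b)))
P_1 = 1/(1+e^{-3.6300}) = 0.9742
P_2 = 1/(1+e^{-3.0000}) = 0.9526
P_3 = 1/(1+e^{-3.3600}) = 0.9664
L = P_1 × (1−P_2) × P_3 = 0.9742 × 0.0474 × 0.9664 = 0.04465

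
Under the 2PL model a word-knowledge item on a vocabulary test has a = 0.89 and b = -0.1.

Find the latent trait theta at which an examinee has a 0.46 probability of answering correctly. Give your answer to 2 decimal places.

P(theta) = 1 / (1 + exp(−a(theta − b)))
logit = ln(0.4600/0.5400) = -0.1603
theta = b + logit/(a) = -0.1 + (-0.1603)/0.8900 = -0.2802

-0.28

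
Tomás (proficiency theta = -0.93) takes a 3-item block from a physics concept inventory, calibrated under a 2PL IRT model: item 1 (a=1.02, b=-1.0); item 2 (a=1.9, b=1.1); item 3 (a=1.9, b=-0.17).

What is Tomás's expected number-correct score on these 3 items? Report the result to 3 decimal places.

0.729

P(theta) = 1 / (1 + exp(−a(theta − b)))
P_1 = 1/(1+e^{-0.0714}) = 0.5178
P_2 = 1/(1+e^{3.8570}) = 0.0207
P_3 = 1/(1+e^{1.4440}) = 0.1909
E[score] = 0.5178 + 0.0207 + 0.1909 = 0.7295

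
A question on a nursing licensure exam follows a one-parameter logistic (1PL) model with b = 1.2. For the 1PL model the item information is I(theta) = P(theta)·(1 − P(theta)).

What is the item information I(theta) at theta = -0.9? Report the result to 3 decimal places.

0.097

P = 1/(1+e^{2.1000}) = 0.1091
P(1−P) = 0.1091 × 0.8909 = 0.0972
I = P(1−P) = 0.09719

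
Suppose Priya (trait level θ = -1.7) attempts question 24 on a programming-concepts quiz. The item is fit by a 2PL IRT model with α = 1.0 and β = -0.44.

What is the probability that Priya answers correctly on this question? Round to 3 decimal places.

P(θ) = 1 / (1 + exp(−α(θ − β)))
Exponent: 1.0 × (-1.7 − (-0.44)) = -1.2600
1/(1 + e^{1.2600}) = 0.2210

0.221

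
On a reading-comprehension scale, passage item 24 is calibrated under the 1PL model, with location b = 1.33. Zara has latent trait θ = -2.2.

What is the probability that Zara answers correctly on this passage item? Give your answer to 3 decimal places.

P(θ) = 1 / (1 + exp(−(θ − b)))
Exponent: (-2.2 − 1.33) = -3.5300
1/(1 + e^{3.5300}) = 0.0285
P = 0.0285

0.028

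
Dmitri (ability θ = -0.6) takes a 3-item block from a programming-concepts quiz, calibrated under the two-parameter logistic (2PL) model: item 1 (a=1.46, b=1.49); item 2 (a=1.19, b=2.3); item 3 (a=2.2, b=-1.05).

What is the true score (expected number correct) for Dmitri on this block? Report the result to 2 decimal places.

P(θ) = 1 / (1 + exp(−a(θ − b)))
P_1 = 1/(1+e^{3.0514}) = 0.0452
P_2 = 1/(1+e^{3.4510}) = 0.0307
P_3 = 1/(1+e^{-0.9900}) = 0.7291
E[score] = 0.0452 + 0.0307 + 0.7291 = 0.8050

0.80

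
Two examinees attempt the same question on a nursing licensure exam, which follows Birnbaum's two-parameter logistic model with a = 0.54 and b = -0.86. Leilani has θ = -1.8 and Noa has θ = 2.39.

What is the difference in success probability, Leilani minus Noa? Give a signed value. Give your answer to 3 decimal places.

P(θ) = 1 / (1 + exp(−a(θ − b)))
P(Leilani) = 0.3758  [exponent -0.5076]
P(Noa) = 0.8526  [exponent 1.7550]
Difference = 0.3758 − 0.8526 = -0.4768

-0.477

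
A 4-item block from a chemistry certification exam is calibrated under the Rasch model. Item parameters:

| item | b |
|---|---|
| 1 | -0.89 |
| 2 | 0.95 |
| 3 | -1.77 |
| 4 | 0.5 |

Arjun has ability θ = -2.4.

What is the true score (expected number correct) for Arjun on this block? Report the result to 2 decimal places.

0.61

P(θ) = 1 / (1 + exp(−(θ − b)))
P_1 = 1/(1+e^{1.5100}) = 0.1809
P_2 = 1/(1+e^{3.3500}) = 0.0339
P_3 = 1/(1+e^{0.6300}) = 0.3475
P_4 = 1/(1+e^{2.9000}) = 0.0522
E[score] = 0.1809 + 0.0339 + 0.3475 + 0.0522 = 0.6145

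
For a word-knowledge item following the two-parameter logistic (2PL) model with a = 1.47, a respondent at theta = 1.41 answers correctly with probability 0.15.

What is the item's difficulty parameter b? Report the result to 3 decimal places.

P(theta) = 1 / (1 + exp(−a(theta − b)))
logit(0.15) = ln(0.15/0.85) = -1.7346
b = theta − logit/(a) = 1.41 − (-1.7346)/1.4700 = 2.5900

2.590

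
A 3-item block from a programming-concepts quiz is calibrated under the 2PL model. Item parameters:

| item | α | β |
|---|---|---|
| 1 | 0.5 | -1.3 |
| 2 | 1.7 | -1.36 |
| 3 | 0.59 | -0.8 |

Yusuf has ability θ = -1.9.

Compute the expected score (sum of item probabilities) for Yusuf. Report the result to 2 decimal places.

P(θ) = 1 / (1 + exp(−α(θ − β)))
P_1 = 1/(1+e^{0.3000}) = 0.4256
P_2 = 1/(1+e^{0.9180}) = 0.2854
P_3 = 1/(1+e^{0.6490}) = 0.3432
E[score] = 0.4256 + 0.2854 + 0.3432 = 1.0541

1.05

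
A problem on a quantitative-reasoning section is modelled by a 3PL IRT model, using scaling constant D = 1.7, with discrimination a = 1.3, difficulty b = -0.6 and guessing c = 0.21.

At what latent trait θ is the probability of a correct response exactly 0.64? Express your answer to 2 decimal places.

-0.52

P(θ) = c + (1 − c) · 1 / (1 + exp(−D·a(θ − b)))
Remove guessing floor: (0.64 − 0.21)/(1 − 0.21) = 0.5443
logit = ln(0.5443/0.4557) = 0.1777
θ = b + logit/(1.7·a) = -0.6 + 0.1777/2.2100 = -0.5196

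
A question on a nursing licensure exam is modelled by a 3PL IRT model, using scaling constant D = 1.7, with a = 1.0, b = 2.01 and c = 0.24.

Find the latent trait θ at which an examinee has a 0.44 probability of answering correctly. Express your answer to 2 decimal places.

P(θ) = c + (1 − c) · 1 / (1 + exp(−D·a(θ − b)))
Remove guessing floor: (0.44 − 0.24)/(1 − 0.24) = 0.2632
logit = ln(0.2632/0.7368) = -1.0296
θ = b + logit/(1.7·a) = 2.01 + (-1.0296)/1.7000 = 1.4043

1.40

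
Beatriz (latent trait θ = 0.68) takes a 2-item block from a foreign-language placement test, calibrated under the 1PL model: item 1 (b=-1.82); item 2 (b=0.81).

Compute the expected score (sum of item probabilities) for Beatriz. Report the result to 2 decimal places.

P(θ) = 1 / (1 + exp(−(θ − b)))
P_1 = 1/(1+e^{-2.5000}) = 0.9241
P_2 = 1/(1+e^{0.1300}) = 0.4675
E[score] = 0.9241 + 0.4675 = 1.3917

1.39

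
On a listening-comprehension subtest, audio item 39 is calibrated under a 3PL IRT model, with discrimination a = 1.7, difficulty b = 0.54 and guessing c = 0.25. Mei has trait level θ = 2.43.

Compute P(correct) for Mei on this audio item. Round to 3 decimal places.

0.971

P(θ) = c + (1 − c) · 1 / (1 + exp(−a(θ − b)))
Exponent: 1.7 × (2.43 − 0.54) = 3.2130
1/(1 + e^{-3.2130}) = 0.9613
P = 0.25 + 0.75 × 0.9613 = 0.9710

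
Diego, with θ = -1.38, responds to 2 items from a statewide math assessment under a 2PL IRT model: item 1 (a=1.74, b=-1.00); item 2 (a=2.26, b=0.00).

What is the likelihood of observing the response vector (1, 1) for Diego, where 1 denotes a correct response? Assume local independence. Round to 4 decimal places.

P(θ) = 1 / (1 + exp(−a(θ − b)))
P_1 = 1/(1+e^{0.6612}) = 0.3405
P_2 = 1/(1+e^{3.1188}) = 0.0423
L = P_1 × P_2 = 0.3405 × 0.0423 = 0.01441

0.0144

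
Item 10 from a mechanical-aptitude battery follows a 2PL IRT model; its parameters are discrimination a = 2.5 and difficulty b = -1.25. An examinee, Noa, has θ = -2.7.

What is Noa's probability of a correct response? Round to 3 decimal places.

P(θ) = 1 / (1 + exp(−a(θ − b)))
Exponent: 2.5 × (-2.7 − (-1.25)) = -3.6250
1/(1 + e^{3.6250}) = 0.0260

0.026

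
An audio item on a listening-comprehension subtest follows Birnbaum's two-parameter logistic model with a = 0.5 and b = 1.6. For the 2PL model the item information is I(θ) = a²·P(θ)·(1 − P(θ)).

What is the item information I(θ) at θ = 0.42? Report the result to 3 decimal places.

0.057

P = 1/(1+e^{0.5900}) = 0.3566
P(1−P) = 0.3566 × 0.6434 = 0.2294
I = a² × P(1−P) = 0.5² × 0.2294 = 0.05736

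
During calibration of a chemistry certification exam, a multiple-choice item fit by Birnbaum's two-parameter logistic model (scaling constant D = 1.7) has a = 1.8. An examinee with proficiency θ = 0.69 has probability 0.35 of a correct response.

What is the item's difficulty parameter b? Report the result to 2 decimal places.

0.89

P(θ) = 1 / (1 + exp(−D·a(θ − b)))
logit(0.35) = ln(0.35/0.65) = -0.6190
b = θ − logit/(1.7·a) = 0.69 − (-0.6190)/3.0600 = 0.8923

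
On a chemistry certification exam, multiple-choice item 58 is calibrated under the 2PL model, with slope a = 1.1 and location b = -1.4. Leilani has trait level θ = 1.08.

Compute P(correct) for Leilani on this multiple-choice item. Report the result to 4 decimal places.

0.9387

P(θ) = 1 / (1 + exp(−a(θ − b)))
Exponent: 1.1 × (1.08 − (-1.4)) = 2.7280
1/(1 + e^{-2.7280}) = 0.9387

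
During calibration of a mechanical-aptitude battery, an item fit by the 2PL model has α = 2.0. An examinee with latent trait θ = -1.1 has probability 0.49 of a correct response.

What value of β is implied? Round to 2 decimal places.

-1.08

P(θ) = 1 / (1 + exp(−α(θ − β)))
logit(0.49) = ln(0.49/0.51) = -0.0400
β = θ − logit/(α) = -1.1 − (-0.0400)/2.0000 = -1.0800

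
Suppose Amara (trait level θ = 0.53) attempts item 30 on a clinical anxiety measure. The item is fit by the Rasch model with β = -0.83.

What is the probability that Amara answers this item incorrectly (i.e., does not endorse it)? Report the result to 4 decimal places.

0.2042

P(θ) = 1 / (1 + exp(−(θ − β)))
Exponent: (0.53 − (-0.83)) = 1.3600
1/(1 + e^{-1.3600}) = 0.7958
P = 0.7958
P(incorrect) = 1 − 0.7958 = 0.2042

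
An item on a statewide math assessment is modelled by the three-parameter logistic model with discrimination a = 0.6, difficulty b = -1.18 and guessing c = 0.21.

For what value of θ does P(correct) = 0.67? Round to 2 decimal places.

-0.63

P(θ) = c + (1 − c) · 1 / (1 + exp(−a(θ − b)))
Remove guessing floor: (0.67 − 0.21)/(1 − 0.21) = 0.5823
logit = ln(0.5823/0.4177) = 0.3321
θ = b + logit/(a) = -1.18 + 0.3321/0.6000 = -0.6264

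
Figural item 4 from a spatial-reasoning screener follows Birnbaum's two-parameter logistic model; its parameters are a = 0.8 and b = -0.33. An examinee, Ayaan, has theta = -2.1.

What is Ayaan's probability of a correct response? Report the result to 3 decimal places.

0.195

P(theta) = 1 / (1 + exp(−a(theta − b)))
Exponent: 0.8 × (-2.1 − (-0.33)) = -1.4160
1/(1 + e^{1.4160}) = 0.1953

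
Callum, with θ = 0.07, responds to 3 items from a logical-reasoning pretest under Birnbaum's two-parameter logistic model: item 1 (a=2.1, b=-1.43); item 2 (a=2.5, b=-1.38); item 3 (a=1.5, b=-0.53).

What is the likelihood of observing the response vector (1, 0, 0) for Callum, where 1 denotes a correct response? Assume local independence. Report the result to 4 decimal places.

0.0072

P(θ) = 1 / (1 + exp(−a(θ − b)))
P_1 = 1/(1+e^{-3.1500}) = 0.9589
P_2 = 1/(1+e^{-3.6250}) = 0.9740
P_3 = 1/(1+e^{-0.9000}) = 0.7109
L = P_1 × (1−P_2) × (1−P_3) = 0.9589 × 0.0260 × 0.2891 = 0.00719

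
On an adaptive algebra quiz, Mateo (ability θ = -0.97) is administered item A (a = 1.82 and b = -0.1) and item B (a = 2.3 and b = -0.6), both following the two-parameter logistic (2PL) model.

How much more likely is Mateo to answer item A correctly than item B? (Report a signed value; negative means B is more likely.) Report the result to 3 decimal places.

P(θ) = 1 / (1 + exp(−a(θ − b)))
P_A = 0.1703
P_B = 0.2992
P_A − P_B = -0.1289

-0.129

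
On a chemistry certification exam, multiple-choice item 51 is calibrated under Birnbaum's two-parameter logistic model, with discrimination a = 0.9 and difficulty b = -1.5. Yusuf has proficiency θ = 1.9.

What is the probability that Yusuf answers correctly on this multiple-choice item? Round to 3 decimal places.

P(θ) = 1 / (1 + exp(−a(θ − b)))
Exponent: 0.9 × (1.9 − (-1.5)) = 3.0600
1/(1 + e^{-3.0600}) = 0.9552

0.955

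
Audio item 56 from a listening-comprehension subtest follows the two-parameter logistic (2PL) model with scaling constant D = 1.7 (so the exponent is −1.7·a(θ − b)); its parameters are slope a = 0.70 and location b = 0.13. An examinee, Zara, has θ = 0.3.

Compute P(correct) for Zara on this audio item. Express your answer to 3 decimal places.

0.550

P(θ) = 1 / (1 + exp(−D·a(θ − b)))
Exponent: 1.7 × 0.70 × (0.3 − 0.13) = 0.2023
1/(1 + e^{-0.2023}) = 0.5504
P = 0.5504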